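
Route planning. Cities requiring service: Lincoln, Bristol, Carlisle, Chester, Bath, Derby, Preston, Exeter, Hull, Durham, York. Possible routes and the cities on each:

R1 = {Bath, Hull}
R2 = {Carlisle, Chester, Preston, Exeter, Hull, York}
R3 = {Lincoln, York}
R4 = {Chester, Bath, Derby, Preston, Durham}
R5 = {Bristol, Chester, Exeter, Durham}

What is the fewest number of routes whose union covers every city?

4

R2, R3, R4, R5 together cover {Lincoln, Bristol, Carlisle, Chester, Bath, Derby, Preston, Exeter, Hull, Durham, York} — every city.
No 3 of the 5 routes cover everything (all 10 triples fall short), so 4 is minimum.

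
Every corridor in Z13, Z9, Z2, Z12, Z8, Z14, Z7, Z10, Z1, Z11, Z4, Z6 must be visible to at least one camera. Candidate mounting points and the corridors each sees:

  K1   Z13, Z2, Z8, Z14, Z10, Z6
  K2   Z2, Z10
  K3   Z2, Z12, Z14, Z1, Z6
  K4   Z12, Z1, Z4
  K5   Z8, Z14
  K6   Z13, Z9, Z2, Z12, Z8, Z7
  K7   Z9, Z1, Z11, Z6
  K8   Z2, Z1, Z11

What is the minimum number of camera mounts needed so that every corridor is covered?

4

K1, K4, K6, K7 together cover {Z13, Z9, Z2, Z12, Z8, Z14, Z7, Z10, Z1, Z11, Z4, Z6} — every corridor.
No 3 of the 8 camera mounts cover everything (all 56 triples fall short), so 4 is minimum.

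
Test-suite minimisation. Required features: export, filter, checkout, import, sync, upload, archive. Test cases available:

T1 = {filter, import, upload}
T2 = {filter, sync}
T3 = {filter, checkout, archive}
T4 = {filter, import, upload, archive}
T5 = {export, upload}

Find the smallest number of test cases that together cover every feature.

4

T1, T2, T3, T5 together cover {export, filter, checkout, import, sync, upload, archive} — every feature.
No 3 of the 5 test cases cover everything (all 10 triples fall short), so 4 is minimum.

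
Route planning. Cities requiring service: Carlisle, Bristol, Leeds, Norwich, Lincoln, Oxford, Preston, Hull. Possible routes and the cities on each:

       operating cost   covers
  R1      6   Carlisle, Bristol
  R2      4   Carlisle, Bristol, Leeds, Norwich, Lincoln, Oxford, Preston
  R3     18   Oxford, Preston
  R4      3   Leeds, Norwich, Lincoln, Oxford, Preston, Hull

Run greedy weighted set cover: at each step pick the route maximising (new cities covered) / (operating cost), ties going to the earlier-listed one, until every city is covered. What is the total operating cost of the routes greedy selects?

7

Pick 1: R4 adds 6 new (Leeds, Norwich, Lincoln, Oxford, Preston, Hull) at operating cost 3 (ratio 6/3).
Pick 2: R2 adds 2 new (Carlisle, Bristol) at operating cost 4 (ratio 2/4).
Greedy total operating cost: 3 + 4 = 7.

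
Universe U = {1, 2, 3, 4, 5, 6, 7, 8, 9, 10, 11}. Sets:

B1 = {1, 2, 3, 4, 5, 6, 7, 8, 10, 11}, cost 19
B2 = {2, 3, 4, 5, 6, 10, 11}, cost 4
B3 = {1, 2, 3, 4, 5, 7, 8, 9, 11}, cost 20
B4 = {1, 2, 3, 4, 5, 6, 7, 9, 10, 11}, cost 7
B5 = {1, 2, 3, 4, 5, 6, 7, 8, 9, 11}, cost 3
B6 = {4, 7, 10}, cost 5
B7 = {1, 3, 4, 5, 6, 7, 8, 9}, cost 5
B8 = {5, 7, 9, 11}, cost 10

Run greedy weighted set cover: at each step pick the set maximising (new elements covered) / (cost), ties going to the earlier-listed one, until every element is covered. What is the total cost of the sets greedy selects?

Pick 1: B5 adds 10 new (1, 2, 3, 4, 5, 6, 7, 8, 9, 11) at cost 3 (ratio 10/3).
Pick 2: B2 adds 1 new (10) at cost 4 (ratio 1/4).
Greedy total cost: 3 + 4 = 7.

7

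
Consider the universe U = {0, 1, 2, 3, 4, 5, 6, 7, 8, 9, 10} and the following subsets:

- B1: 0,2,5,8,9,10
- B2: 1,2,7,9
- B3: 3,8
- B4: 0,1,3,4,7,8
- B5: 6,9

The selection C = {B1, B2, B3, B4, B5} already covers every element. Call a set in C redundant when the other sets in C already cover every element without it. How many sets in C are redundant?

Drop B1: 5, 10 uncovered — not redundant.
Drop B2: the rest still cover every element — redundant.
Drop B3: the rest still cover every element — redundant.
Drop B4: 4 uncovered — not redundant.
Drop B5: 6 uncovered — not redundant.
2 redundant: B2, B3.

2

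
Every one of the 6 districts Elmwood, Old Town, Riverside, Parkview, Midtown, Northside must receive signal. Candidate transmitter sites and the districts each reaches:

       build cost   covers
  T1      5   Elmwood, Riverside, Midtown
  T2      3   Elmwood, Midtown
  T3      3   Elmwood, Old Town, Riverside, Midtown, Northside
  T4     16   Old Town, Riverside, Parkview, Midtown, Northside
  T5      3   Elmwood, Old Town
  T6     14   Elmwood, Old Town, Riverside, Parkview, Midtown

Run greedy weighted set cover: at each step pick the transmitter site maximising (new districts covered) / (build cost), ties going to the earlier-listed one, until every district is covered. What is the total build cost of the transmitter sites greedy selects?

17

Pick 1: T3 adds 5 new (Elmwood, Old Town, Riverside, Midtown, Northside) at build cost 3 (ratio 5/3).
Pick 2: T6 adds 1 new (Parkview) at build cost 14 (ratio 1/14).
Greedy total build cost: 3 + 14 = 17.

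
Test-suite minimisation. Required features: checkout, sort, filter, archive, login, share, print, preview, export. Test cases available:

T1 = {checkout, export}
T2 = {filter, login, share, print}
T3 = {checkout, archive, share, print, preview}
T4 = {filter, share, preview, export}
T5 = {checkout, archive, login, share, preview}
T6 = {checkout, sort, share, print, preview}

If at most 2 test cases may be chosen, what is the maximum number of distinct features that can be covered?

7

Choosing T2, T3 covers {checkout, filter, archive, login, share, print, preview} — 7 features.
No choice of 2 test cases does better; here sort, export are left uncovered.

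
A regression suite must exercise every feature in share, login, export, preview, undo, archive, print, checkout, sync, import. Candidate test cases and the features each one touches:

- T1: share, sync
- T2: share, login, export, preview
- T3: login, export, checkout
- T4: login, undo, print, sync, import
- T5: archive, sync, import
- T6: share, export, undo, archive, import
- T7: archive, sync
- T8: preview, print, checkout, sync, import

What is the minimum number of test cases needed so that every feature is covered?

T2, T6, T8 together cover {share, login, export, preview, undo, archive, print, checkout, sync, import} — every feature.
No 2 of the 8 test cases cover everything (all 28 pairs fall short), so 3 is minimum.
Greedy (largest uncovered first) would take T4, T2, T3, T5 — 4 test cases — but 3 suffice.

3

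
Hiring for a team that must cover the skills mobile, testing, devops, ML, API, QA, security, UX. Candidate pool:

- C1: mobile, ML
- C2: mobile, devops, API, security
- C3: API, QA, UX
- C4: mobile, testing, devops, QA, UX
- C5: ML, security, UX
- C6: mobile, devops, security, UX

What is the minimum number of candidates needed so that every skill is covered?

3

C1, C2, C4 together cover {mobile, testing, devops, ML, API, QA, security, UX} — every skill.
No 2 of the 6 candidates cover everything (all 15 pairs fall short), so 3 is minimum.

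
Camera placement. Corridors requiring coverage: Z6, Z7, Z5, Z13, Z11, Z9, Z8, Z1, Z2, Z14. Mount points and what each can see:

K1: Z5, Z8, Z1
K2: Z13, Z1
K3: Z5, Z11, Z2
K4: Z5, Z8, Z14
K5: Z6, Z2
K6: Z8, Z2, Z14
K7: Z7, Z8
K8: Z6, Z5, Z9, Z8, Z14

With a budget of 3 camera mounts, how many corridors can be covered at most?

Choosing K2, K3, K8 covers {Z6, Z5, Z13, Z11, Z9, Z8, Z1, Z2, Z14} — 9 corridors.
No choice of 3 camera mounts does better; here Z7 is left uncovered.

9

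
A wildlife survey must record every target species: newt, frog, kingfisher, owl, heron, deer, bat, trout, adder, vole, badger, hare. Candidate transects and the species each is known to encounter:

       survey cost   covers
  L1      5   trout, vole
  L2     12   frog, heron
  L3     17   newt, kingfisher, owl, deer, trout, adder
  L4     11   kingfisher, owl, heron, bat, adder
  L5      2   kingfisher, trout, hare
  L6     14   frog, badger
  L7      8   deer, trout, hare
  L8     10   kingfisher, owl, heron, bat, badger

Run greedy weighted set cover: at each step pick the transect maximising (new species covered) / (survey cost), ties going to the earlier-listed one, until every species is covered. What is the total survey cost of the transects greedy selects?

46

Pick 1: L5 adds 3 new (kingfisher, trout, hare) at survey cost 2 (ratio 3/2).
Pick 2: L8 adds 4 new (owl, heron, bat, badger) at survey cost 10 (ratio 4/10).
Pick 3: L1 adds 1 new (vole) at survey cost 5 (ratio 1/5).
Pick 4: L3 adds 3 new (newt, deer, adder) at survey cost 17 (ratio 3/17).
Pick 5: L2 adds 1 new (frog) at survey cost 12 (ratio 1/12).
Greedy total survey cost: 2 + 10 + 5 + 17 + 12 = 46.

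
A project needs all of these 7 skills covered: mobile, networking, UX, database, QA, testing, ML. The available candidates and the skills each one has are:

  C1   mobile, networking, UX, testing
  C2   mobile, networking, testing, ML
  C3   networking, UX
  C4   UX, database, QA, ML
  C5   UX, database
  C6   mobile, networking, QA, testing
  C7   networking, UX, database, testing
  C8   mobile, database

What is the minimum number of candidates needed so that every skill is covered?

C1, C4 together cover {mobile, networking, UX, database, QA, testing, ML} — every skill.
No single candidate contains all 7 skills, so 2 is optimal.

2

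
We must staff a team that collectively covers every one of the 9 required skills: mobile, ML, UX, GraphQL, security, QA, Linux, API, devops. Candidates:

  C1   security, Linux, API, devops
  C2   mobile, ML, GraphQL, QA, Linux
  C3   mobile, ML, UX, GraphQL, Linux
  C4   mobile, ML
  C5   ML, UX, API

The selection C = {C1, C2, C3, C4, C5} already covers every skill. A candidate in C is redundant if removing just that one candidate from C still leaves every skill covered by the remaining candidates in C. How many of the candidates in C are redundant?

3

Drop C1: security, devops uncovered — not redundant.
Drop C2: QA uncovered — not redundant.
Drop C3: the rest still cover every skill — redundant.
Drop C4: the rest still cover every skill — redundant.
Drop C5: the rest still cover every skill — redundant.
3 redundant: C3, C4, C5.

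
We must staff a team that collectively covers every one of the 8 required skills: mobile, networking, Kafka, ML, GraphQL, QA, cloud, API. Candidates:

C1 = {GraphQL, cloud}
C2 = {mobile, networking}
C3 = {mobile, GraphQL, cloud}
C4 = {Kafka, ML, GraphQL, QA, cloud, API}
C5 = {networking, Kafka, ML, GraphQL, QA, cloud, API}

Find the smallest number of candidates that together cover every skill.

C2, C4 together cover {mobile, networking, Kafka, ML, GraphQL, QA, cloud, API} — every skill.
No single candidate contains all 8 skills, so 2 is optimal.

2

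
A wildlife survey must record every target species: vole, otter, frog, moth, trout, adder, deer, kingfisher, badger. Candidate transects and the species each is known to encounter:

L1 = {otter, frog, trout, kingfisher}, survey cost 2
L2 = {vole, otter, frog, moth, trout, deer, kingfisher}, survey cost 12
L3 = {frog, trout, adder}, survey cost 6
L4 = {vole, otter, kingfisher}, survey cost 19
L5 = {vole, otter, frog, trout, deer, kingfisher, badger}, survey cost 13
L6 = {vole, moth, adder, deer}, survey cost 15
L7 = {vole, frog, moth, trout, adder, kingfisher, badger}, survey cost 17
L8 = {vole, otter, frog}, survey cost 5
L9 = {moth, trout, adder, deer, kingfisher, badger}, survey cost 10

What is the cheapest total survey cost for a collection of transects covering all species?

L8, L9 cover every species at survey cost 5 + 10 = 15.
Any cover uses at least 2 transects; among all covering selections none totals below 15.
Greedy by coverage-per-survey cost would pick L1, L9, L8 for 17 — worse than the optimum 15.

15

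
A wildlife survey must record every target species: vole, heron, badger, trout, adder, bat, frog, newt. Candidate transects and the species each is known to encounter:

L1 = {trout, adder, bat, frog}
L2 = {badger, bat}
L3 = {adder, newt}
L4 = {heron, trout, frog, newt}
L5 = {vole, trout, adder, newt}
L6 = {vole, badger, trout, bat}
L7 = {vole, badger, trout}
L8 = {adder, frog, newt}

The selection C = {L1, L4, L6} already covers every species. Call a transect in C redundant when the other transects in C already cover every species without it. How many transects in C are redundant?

Drop L1: adder uncovered — not redundant.
Drop L4: heron, newt uncovered — not redundant.
Drop L6: vole, badger uncovered — not redundant.
None of the transects in C is redundant.

0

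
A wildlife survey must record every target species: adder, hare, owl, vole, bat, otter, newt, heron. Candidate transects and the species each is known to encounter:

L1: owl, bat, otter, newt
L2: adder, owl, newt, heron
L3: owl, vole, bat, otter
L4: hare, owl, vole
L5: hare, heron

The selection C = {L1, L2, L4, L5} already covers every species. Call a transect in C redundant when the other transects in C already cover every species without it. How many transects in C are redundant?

1

Drop L1: bat, otter uncovered — not redundant.
Drop L2: adder uncovered — not redundant.
Drop L4: vole uncovered — not redundant.
Drop L5: the rest still cover every species — redundant.
1 redundant: L5.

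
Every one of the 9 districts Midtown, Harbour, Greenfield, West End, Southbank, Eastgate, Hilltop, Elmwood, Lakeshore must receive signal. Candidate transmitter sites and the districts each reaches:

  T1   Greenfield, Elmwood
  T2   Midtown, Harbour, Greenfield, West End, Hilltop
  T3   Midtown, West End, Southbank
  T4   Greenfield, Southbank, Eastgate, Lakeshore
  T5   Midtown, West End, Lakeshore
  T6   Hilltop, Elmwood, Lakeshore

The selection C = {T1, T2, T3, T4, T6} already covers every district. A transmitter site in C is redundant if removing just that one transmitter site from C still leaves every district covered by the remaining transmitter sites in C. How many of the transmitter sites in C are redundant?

Drop T1: the rest still cover every district — redundant.
Drop T2: Harbour uncovered — not redundant.
Drop T3: the rest still cover every district — redundant.
Drop T4: Eastgate uncovered — not redundant.
Drop T6: the rest still cover every district — redundant.
3 redundant: T1, T3, T6.

3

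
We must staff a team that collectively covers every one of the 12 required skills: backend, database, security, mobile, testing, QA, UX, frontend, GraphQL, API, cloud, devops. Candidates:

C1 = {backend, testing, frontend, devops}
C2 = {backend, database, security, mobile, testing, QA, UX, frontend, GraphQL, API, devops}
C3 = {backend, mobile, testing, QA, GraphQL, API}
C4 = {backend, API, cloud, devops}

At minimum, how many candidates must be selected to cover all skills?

C2, C4 together cover {backend, database, security, mobile, testing, QA, UX, frontend, GraphQL, API, cloud, devops} — every skill.
No single candidate contains all 12 skills, so 2 is optimal.

2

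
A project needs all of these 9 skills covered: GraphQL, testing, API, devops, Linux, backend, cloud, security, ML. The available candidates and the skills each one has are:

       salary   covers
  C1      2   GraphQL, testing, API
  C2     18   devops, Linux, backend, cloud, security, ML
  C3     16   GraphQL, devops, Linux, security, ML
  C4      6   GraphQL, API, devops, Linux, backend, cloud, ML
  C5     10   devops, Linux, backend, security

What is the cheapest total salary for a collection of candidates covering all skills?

C1, C4, C5 cover every skill at salary 2 + 6 + 10 = 18.
Any cover uses at least 2 candidates; among all covering selections none totals below 18.

18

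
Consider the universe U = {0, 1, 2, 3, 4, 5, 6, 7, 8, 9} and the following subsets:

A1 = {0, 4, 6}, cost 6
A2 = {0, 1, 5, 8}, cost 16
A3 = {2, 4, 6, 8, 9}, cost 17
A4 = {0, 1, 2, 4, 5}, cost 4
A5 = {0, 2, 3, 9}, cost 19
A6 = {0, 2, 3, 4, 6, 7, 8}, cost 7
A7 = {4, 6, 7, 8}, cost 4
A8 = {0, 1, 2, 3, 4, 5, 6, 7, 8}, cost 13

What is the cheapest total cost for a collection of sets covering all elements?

A4, A5, A7 cover every element at cost 4 + 19 + 4 = 27.
Any cover uses at least 2 sets; among all covering selections none totals below 27.

27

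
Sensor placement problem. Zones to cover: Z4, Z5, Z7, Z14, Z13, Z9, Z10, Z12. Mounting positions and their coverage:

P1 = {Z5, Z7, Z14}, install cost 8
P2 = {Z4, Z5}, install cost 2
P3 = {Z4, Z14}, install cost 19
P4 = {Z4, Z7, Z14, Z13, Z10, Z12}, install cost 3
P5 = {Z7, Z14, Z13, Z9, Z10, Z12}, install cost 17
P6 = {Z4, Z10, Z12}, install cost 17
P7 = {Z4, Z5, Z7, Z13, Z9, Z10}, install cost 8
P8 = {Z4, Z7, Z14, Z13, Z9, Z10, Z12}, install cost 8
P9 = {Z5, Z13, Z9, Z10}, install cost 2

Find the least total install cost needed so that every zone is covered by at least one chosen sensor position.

5

P4, P9 cover every zone at install cost 3 + 2 = 5.
Any cover uses at least 2 sensor positions; among all covering selections none totals below 5.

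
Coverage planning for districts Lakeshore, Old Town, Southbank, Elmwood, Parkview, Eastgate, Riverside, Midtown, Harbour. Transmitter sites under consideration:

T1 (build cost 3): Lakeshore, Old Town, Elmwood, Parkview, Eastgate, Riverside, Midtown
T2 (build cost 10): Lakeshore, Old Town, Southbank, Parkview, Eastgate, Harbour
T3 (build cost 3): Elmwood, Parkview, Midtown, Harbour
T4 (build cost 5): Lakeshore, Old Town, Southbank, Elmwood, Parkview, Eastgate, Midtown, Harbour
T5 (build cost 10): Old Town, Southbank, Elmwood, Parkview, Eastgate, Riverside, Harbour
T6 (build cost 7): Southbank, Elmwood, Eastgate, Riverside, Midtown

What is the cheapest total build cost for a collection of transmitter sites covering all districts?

8

T1, T4 cover every district at build cost 3 + 5 = 8.
Any cover uses at least 2 transmitter sites; among all covering selections none totals below 8.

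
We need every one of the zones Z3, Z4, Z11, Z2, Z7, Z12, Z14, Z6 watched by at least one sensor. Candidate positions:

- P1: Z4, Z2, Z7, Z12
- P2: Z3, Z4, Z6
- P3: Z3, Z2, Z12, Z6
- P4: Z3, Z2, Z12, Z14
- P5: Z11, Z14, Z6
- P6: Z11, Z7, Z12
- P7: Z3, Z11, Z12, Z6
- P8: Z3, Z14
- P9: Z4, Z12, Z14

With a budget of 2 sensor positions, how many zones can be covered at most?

7

Choosing P1, P5 covers {Z4, Z11, Z2, Z7, Z12, Z14, Z6} — 7 zones.
No choice of 2 sensor positions does better; here Z3 is left uncovered.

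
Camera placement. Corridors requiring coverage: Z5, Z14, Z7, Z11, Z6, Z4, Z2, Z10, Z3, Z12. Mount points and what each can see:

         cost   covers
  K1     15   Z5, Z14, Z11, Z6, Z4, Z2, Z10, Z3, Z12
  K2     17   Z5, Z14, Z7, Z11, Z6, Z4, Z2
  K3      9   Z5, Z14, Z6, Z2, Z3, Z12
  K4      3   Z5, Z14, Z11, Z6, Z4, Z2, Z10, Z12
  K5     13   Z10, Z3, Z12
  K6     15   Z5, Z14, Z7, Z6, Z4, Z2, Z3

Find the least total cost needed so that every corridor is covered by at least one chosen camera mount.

18

K4, K6 cover every corridor at cost 3 + 15 = 18.
Any cover uses at least 2 camera mounts; among all covering selections none totals below 18.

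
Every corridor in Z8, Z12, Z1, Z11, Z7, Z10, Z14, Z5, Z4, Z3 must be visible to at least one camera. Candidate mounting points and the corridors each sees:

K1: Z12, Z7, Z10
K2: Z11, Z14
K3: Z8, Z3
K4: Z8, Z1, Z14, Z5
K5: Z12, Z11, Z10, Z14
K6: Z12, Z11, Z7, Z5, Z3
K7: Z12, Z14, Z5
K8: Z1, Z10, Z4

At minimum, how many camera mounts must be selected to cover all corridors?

K4, K6, K8 together cover {Z8, Z12, Z1, Z11, Z7, Z10, Z14, Z5, Z4, Z3} — every corridor.
No 2 of the 8 camera mounts cover everything (all 28 pairs fall short), so 3 is minimum.

3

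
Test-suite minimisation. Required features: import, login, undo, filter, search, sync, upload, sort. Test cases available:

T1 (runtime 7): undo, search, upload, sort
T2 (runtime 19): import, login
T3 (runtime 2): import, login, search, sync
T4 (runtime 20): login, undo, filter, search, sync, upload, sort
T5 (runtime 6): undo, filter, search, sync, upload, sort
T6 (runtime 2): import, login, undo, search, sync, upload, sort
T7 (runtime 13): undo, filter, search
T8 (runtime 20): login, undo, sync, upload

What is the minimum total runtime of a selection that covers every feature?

T3, T5 cover every feature at runtime 2 + 6 = 8.
Any cover uses at least 2 test cases; among all covering selections none totals below 8.

8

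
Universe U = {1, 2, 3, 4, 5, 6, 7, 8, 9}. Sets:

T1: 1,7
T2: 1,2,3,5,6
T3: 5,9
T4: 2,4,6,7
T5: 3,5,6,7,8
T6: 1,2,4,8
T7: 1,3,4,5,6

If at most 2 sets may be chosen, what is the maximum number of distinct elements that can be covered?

8

Choosing T5, T6 covers {1, 2, 3, 4, 5, 6, 7, 8} — 8 elements.
No choice of 2 sets does better; here 9 is left uncovered.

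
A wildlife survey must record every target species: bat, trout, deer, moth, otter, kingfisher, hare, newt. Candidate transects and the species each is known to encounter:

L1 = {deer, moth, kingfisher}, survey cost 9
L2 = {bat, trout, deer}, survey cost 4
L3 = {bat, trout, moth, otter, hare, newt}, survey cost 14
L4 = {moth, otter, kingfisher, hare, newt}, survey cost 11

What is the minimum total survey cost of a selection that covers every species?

15

L2, L4 cover every species at survey cost 4 + 11 = 15.
Any cover uses at least 2 transects; among all covering selections none totals below 15.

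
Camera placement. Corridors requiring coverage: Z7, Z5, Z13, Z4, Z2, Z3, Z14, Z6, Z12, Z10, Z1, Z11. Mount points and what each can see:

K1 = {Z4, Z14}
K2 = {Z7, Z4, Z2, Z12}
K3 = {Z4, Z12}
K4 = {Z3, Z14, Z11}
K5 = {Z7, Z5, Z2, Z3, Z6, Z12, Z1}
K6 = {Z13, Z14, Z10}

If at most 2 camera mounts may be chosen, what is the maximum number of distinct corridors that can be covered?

10

Choosing K5, K6 covers {Z7, Z5, Z13, Z2, Z3, Z14, Z6, Z12, Z10, Z1} — 10 corridors.
No choice of 2 camera mounts does better; here Z4, Z11 are left uncovered.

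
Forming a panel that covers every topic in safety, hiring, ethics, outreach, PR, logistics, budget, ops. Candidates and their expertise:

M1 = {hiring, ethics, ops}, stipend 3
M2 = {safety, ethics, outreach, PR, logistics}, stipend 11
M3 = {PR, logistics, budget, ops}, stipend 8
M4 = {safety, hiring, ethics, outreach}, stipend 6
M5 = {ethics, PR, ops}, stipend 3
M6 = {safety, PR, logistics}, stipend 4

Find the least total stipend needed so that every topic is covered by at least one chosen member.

M3, M4 cover every topic at stipend 8 + 6 = 14.
Any cover uses at least 2 members; among all covering selections none totals below 14.
Greedy by coverage-per-stipend would pick M1, M6, M4, M3 for 21 — worse than the optimum 14.

14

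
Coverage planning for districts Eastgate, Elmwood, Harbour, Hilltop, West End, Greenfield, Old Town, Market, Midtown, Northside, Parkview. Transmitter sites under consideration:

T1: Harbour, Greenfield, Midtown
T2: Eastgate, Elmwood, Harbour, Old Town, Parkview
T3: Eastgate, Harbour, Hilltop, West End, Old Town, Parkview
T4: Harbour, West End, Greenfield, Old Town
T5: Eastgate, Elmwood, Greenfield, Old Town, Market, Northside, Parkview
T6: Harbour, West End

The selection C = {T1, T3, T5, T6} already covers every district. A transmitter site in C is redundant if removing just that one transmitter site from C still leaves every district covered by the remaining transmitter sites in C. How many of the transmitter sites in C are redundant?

1

Drop T1: Midtown uncovered — not redundant.
Drop T3: Hilltop uncovered — not redundant.
Drop T5: Elmwood, Market, Northside uncovered — not redundant.
Drop T6: the rest still cover every district — redundant.
1 redundant: T6.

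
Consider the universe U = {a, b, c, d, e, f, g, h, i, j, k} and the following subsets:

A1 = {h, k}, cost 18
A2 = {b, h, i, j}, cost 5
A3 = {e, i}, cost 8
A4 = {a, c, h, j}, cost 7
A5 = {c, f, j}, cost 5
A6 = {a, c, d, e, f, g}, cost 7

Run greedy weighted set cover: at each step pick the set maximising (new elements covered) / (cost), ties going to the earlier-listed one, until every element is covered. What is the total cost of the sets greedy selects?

30

Pick 1: A6 adds 6 new (a, c, d, e, f, g) at cost 7 (ratio 6/7).
Pick 2: A2 adds 4 new (b, h, i, j) at cost 5 (ratio 4/5).
Pick 3: A1 adds 1 new (k) at cost 18 (ratio 1/18).
Greedy total cost: 7 + 5 + 18 = 30.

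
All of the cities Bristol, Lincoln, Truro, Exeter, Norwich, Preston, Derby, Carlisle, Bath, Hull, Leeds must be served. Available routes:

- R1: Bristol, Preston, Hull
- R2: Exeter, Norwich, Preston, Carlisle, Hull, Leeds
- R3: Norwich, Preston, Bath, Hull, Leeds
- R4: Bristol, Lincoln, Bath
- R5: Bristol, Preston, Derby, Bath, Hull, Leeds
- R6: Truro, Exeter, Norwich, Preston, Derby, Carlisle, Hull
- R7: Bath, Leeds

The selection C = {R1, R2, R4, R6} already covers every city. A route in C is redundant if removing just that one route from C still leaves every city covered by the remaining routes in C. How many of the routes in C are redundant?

1

Drop R1: the rest still cover every city — redundant.
Drop R2: Leeds uncovered — not redundant.
Drop R4: Lincoln, Bath uncovered — not redundant.
Drop R6: Truro, Derby uncovered — not redundant.
1 redundant: R1.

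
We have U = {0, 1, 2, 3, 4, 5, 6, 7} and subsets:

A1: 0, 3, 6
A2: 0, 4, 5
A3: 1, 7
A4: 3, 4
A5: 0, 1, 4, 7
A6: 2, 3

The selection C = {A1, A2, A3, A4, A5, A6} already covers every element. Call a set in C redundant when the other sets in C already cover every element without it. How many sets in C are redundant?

Drop A1: 6 uncovered — not redundant.
Drop A2: 5 uncovered — not redundant.
Drop A3: the rest still cover every element — redundant.
Drop A4: the rest still cover every element — redundant.
Drop A5: the rest still cover every element — redundant.
Drop A6: 2 uncovered — not redundant.
3 redundant: A3, A4, A5.

3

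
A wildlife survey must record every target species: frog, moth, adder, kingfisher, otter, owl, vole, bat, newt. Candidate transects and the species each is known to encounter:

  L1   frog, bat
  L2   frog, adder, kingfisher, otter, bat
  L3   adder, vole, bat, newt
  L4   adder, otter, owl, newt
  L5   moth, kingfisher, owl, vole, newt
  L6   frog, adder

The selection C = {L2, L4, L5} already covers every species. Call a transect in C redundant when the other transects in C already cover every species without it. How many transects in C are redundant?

1

Drop L2: frog, bat uncovered — not redundant.
Drop L4: the rest still cover every species — redundant.
Drop L5: moth, vole uncovered — not redundant.
1 redundant: L4.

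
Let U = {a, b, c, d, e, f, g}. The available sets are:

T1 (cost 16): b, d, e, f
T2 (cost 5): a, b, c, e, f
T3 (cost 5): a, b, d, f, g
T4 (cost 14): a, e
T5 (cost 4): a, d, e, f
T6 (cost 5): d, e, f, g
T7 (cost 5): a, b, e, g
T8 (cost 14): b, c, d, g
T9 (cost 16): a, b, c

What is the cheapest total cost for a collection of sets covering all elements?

T2, T3 cover every element at cost 5 + 5 = 10.
Any cover uses at least 2 sets; among all covering selections none totals below 10.

10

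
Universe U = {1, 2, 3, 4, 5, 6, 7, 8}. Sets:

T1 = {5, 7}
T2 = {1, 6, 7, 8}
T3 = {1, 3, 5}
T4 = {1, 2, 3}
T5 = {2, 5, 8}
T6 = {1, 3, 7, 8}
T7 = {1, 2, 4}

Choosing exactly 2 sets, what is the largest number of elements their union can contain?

6

Choosing T2, T3 covers {1, 3, 5, 6, 7, 8} — 6 elements.
No choice of 2 sets does better; here 2, 4 are left uncovered.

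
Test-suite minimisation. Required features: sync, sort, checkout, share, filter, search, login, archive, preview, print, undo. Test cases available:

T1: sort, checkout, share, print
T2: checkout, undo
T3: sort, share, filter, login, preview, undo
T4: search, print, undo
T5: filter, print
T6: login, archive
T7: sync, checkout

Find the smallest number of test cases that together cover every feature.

4

T3, T4, T6, T7 together cover {sync, sort, checkout, share, filter, search, login, archive, preview, print, undo} — every feature.
No 3 of the 7 test cases cover everything (all 35 triples fall short), so 4 is minimum.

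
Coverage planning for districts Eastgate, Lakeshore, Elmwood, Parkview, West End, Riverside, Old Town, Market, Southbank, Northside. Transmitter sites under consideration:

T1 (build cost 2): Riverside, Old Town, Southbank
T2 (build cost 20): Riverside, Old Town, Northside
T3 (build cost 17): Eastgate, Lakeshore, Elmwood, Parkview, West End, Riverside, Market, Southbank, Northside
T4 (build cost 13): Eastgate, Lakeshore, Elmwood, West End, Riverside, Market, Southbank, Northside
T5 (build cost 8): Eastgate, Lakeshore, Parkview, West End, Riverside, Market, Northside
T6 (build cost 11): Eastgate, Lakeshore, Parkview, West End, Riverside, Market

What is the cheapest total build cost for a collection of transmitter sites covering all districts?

19

T1, T3 cover every district at build cost 2 + 17 = 19.
Any cover uses at least 2 transmitter sites; among all covering selections none totals below 19.
Greedy by coverage-per-build cost would pick T1, T5, T4 for 23 — worse than the optimum 19.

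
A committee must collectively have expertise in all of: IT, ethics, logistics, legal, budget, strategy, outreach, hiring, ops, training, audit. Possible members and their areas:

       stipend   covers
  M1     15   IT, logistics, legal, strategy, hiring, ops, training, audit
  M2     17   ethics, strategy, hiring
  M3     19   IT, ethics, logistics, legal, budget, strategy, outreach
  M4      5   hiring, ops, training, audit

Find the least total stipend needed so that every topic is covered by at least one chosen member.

24

M3, M4 cover every topic at stipend 19 + 5 = 24.
Any cover uses at least 2 members; among all covering selections none totals below 24.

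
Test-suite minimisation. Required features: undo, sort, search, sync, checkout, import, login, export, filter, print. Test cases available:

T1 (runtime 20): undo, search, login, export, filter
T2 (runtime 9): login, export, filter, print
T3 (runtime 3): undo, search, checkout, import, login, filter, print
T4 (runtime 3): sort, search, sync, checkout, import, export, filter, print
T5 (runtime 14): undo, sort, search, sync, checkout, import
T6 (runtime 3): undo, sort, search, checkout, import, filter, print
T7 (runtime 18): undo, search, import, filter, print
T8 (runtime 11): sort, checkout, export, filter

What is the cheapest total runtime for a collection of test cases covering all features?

T3, T4 cover every feature at runtime 3 + 3 = 6.
Any cover uses at least 2 test cases; among all covering selections none totals below 6.

6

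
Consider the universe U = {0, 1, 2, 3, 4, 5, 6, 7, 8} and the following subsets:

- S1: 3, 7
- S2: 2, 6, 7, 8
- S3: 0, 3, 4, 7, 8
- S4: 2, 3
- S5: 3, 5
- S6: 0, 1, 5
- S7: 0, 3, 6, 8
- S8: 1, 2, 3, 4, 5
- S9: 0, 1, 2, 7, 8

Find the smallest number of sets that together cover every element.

S1, S7, S8 together cover {0, 1, 2, 3, 4, 5, 6, 7, 8} — every element.
No 2 of the 9 sets cover everything (all 36 pairs fall short), so 3 is minimum.

3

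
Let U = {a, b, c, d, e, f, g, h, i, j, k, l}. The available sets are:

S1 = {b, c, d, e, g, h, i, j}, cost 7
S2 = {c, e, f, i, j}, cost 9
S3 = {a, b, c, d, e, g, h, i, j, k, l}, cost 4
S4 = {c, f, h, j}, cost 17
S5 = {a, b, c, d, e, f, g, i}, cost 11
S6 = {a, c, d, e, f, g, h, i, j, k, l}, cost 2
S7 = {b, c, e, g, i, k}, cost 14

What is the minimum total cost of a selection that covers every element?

6

S3, S6 cover every element at cost 4 + 2 = 6.
Any cover uses at least 2 sets; among all covering selections none totals below 6.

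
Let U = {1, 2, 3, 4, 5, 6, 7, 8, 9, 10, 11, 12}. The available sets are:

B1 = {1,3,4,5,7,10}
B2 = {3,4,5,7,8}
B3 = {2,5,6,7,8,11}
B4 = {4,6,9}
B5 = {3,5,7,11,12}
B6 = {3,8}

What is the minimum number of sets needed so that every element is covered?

4

B1, B3, B4, B5 together cover {1, 2, 3, 4, 5, 6, 7, 8, 9, 10, 11, 12} — every element.
No 3 of the 6 sets cover everything (all 20 triples fall short), so 4 is minimum.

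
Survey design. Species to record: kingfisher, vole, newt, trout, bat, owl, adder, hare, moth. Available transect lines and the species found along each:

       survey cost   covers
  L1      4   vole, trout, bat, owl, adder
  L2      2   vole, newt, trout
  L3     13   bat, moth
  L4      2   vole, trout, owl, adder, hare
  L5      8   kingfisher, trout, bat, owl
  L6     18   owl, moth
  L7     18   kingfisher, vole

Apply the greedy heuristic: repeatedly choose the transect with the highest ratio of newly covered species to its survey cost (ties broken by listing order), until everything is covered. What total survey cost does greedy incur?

29

Pick 1: L4 adds 5 new (vole, trout, owl, adder, hare) at survey cost 2 (ratio 5/2).
Pick 2: L2 adds 1 new (newt) at survey cost 2 (ratio 1/2).
Pick 3: L1 adds 1 new (bat) at survey cost 4 (ratio 1/4).
Pick 4: L5 adds 1 new (kingfisher) at survey cost 8 (ratio 1/8).
Pick 5: L3 adds 1 new (moth) at survey cost 13 (ratio 1/13).
Greedy total survey cost: 2 + 2 + 4 + 8 + 13 = 29. (The true optimum is 25, so greedy overshoots here.)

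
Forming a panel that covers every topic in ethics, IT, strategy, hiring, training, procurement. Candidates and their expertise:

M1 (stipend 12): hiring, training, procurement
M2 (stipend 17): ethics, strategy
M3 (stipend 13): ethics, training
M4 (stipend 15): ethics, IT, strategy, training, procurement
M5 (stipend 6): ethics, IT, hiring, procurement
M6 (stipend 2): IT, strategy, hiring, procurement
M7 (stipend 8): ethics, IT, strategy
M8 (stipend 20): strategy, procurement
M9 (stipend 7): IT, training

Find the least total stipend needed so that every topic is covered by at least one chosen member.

M3, M6 cover every topic at stipend 13 + 2 = 15.
Any cover uses at least 2 members; among all covering selections none totals below 15.

15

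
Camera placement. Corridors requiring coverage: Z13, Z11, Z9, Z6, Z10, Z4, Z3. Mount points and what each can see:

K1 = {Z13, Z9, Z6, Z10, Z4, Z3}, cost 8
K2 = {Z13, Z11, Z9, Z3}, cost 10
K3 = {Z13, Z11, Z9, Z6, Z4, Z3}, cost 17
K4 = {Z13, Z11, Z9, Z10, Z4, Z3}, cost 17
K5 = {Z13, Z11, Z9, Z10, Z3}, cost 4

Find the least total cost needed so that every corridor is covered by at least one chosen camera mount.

K1, K5 cover every corridor at cost 8 + 4 = 12.
Any cover uses at least 2 camera mounts; among all covering selections none totals below 12.

12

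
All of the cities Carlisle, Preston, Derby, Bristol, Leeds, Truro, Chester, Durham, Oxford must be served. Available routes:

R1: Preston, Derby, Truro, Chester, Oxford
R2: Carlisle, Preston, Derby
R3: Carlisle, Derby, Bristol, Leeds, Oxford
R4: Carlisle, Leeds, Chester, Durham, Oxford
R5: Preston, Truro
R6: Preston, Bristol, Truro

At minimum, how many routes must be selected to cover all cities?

3

R1, R3, R4 together cover {Carlisle, Preston, Derby, Bristol, Leeds, Truro, Chester, Durham, Oxford} — every city.
No 2 of the 6 routes cover everything (all 15 pairs fall short), so 3 is minimum.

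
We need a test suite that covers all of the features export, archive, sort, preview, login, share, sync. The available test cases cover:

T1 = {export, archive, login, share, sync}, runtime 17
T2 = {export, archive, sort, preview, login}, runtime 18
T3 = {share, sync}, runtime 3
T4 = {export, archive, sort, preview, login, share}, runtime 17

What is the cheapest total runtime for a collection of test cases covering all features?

T3, T4 cover every feature at runtime 3 + 17 = 20.
Any cover uses at least 2 test cases; among all covering selections none totals below 20.

20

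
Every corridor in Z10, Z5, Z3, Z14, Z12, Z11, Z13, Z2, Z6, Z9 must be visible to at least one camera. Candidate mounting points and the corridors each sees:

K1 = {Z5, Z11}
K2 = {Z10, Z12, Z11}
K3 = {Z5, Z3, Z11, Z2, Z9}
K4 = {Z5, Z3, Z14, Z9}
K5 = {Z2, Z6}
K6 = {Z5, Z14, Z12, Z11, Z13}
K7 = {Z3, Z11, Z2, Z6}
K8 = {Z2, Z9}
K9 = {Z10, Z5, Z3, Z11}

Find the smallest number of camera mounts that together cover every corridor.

K2, K3, K5, K6 together cover {Z10, Z5, Z3, Z14, Z12, Z11, Z13, Z2, Z6, Z9} — every corridor.
No 3 of the 9 camera mounts cover everything (all 84 triples fall short), so 4 is minimum.

4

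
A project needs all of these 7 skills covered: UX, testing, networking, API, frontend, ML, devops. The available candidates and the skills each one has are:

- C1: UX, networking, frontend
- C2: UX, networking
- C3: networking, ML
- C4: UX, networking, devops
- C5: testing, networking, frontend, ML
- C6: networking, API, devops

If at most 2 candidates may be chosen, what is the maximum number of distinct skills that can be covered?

6

Choosing C4, C5 covers {UX, testing, networking, frontend, ML, devops} — 6 skills.
No choice of 2 candidates does better; here API is left uncovered.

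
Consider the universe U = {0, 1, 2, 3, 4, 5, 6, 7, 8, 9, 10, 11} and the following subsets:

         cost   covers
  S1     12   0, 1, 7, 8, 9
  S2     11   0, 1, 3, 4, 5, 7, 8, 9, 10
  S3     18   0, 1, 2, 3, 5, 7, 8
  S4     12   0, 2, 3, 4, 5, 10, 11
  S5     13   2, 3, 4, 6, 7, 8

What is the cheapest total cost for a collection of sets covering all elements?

36

S2, S4, S5 cover every element at cost 11 + 12 + 13 = 36.
Any cover uses at least 3 sets; among all covering selections none totals below 36.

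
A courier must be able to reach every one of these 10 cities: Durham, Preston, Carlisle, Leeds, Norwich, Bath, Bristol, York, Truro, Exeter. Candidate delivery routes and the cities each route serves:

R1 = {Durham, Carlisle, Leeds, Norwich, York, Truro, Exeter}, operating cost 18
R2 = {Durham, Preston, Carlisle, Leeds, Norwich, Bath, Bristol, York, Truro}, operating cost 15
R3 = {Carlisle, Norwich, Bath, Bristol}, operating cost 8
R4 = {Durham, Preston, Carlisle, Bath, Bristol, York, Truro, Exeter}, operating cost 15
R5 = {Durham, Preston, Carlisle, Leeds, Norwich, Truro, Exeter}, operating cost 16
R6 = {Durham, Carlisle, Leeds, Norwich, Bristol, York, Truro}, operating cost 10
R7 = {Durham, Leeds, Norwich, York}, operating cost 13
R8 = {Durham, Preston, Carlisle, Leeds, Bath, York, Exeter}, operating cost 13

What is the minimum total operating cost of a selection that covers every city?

23

R6, R8 cover every city at operating cost 10 + 13 = 23.
Any cover uses at least 2 routes; among all covering selections none totals below 23.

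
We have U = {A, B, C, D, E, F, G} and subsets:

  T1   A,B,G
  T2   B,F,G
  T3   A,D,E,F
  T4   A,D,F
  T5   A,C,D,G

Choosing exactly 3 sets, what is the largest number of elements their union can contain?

Choosing T1, T3, T5 covers {A, B, C, D, E, F, G} — 7 elements.
That is all 7 elements.

7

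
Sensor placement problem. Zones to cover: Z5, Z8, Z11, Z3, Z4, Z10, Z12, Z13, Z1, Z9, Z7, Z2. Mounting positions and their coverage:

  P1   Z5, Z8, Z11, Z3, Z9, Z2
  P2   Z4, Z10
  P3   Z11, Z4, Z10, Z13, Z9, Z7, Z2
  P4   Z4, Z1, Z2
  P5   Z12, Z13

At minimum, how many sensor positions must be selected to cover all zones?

P1, P3, P4, P5 together cover {Z5, Z8, Z11, Z3, Z4, Z10, Z12, Z13, Z1, Z9, Z7, Z2} — every zone.
No 3 of the 5 sensor positions cover everything (all 10 triples fall short), so 4 is minimum.

4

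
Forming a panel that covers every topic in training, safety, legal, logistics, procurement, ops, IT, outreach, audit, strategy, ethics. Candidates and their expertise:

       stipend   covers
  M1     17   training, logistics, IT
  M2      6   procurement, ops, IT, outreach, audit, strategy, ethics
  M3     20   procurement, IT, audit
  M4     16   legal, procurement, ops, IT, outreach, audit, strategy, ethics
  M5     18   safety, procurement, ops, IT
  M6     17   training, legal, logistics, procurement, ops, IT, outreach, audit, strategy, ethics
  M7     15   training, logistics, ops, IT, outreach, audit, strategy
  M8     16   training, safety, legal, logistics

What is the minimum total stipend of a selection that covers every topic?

22

M2, M8 cover every topic at stipend 6 + 16 = 22.
Any cover uses at least 2 members; among all covering selections none totals below 22.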